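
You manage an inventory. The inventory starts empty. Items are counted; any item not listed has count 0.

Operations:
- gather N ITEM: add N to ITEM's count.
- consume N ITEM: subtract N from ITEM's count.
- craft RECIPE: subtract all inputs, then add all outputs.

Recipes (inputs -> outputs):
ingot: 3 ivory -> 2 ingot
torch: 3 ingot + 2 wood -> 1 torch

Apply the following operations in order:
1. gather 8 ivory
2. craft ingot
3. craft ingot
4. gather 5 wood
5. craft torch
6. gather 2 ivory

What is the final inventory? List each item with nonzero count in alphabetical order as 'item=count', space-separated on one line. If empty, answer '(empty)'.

Answer: ingot=1 ivory=4 torch=1 wood=3

Derivation:
After 1 (gather 8 ivory): ivory=8
After 2 (craft ingot): ingot=2 ivory=5
After 3 (craft ingot): ingot=4 ivory=2
After 4 (gather 5 wood): ingot=4 ivory=2 wood=5
After 5 (craft torch): ingot=1 ivory=2 torch=1 wood=3
After 6 (gather 2 ivory): ingot=1 ivory=4 torch=1 wood=3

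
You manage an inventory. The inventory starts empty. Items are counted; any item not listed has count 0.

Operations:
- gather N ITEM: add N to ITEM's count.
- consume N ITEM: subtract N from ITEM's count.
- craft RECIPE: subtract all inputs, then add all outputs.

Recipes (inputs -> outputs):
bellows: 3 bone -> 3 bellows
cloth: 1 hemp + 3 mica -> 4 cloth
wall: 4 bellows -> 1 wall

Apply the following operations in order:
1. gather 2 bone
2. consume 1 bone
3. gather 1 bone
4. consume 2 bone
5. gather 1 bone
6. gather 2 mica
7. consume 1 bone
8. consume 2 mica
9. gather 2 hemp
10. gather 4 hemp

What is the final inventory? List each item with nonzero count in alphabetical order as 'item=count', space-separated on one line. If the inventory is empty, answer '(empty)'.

Answer: hemp=6

Derivation:
After 1 (gather 2 bone): bone=2
After 2 (consume 1 bone): bone=1
After 3 (gather 1 bone): bone=2
After 4 (consume 2 bone): (empty)
After 5 (gather 1 bone): bone=1
After 6 (gather 2 mica): bone=1 mica=2
After 7 (consume 1 bone): mica=2
After 8 (consume 2 mica): (empty)
After 9 (gather 2 hemp): hemp=2
After 10 (gather 4 hemp): hemp=6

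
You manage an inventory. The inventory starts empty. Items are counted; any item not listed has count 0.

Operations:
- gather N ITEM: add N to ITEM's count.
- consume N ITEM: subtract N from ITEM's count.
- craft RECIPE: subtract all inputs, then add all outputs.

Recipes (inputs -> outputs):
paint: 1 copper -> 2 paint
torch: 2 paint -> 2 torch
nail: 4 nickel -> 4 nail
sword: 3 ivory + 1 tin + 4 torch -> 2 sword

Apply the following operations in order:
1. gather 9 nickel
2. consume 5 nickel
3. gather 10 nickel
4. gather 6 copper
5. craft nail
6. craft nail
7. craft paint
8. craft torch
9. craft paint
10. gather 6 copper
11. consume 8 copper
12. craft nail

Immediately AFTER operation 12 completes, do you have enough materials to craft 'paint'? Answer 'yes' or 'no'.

After 1 (gather 9 nickel): nickel=9
After 2 (consume 5 nickel): nickel=4
After 3 (gather 10 nickel): nickel=14
After 4 (gather 6 copper): copper=6 nickel=14
After 5 (craft nail): copper=6 nail=4 nickel=10
After 6 (craft nail): copper=6 nail=8 nickel=6
After 7 (craft paint): copper=5 nail=8 nickel=6 paint=2
After 8 (craft torch): copper=5 nail=8 nickel=6 torch=2
After 9 (craft paint): copper=4 nail=8 nickel=6 paint=2 torch=2
After 10 (gather 6 copper): copper=10 nail=8 nickel=6 paint=2 torch=2
After 11 (consume 8 copper): copper=2 nail=8 nickel=6 paint=2 torch=2
After 12 (craft nail): copper=2 nail=12 nickel=2 paint=2 torch=2

Answer: yes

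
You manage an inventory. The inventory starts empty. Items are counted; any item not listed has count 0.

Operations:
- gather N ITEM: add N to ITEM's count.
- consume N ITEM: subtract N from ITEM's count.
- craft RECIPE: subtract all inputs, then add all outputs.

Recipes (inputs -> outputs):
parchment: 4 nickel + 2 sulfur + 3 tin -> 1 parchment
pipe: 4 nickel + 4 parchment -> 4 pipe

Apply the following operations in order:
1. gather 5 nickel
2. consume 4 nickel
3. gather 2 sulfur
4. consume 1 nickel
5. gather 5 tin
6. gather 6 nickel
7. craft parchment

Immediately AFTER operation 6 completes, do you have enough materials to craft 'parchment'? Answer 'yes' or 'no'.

Answer: yes

Derivation:
After 1 (gather 5 nickel): nickel=5
After 2 (consume 4 nickel): nickel=1
After 3 (gather 2 sulfur): nickel=1 sulfur=2
After 4 (consume 1 nickel): sulfur=2
After 5 (gather 5 tin): sulfur=2 tin=5
After 6 (gather 6 nickel): nickel=6 sulfur=2 tin=5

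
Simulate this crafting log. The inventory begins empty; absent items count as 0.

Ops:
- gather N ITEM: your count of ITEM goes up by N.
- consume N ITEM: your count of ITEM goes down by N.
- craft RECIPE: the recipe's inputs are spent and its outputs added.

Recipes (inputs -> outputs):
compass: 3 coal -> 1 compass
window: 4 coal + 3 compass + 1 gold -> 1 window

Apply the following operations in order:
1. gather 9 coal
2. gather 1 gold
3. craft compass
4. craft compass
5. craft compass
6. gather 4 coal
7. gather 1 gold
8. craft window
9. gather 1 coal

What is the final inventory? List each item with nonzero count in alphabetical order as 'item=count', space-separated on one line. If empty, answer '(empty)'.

After 1 (gather 9 coal): coal=9
After 2 (gather 1 gold): coal=9 gold=1
After 3 (craft compass): coal=6 compass=1 gold=1
After 4 (craft compass): coal=3 compass=2 gold=1
After 5 (craft compass): compass=3 gold=1
After 6 (gather 4 coal): coal=4 compass=3 gold=1
After 7 (gather 1 gold): coal=4 compass=3 gold=2
After 8 (craft window): gold=1 window=1
After 9 (gather 1 coal): coal=1 gold=1 window=1

Answer: coal=1 gold=1 window=1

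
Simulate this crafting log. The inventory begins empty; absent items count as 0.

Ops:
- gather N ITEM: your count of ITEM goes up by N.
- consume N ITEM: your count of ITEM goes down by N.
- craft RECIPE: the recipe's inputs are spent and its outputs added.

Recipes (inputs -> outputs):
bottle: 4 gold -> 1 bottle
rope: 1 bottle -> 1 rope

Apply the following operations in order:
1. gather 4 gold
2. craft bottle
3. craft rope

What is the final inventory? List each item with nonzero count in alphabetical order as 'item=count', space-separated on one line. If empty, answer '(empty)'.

After 1 (gather 4 gold): gold=4
After 2 (craft bottle): bottle=1
After 3 (craft rope): rope=1

Answer: rope=1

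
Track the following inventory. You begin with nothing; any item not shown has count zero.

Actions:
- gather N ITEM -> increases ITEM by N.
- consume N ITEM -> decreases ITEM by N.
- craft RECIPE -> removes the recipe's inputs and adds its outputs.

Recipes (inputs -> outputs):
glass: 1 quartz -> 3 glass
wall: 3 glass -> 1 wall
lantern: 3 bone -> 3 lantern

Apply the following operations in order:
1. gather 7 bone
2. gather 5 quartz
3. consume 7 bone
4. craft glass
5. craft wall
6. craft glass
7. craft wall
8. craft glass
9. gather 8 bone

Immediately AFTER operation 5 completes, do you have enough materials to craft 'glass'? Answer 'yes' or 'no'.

Answer: yes

Derivation:
After 1 (gather 7 bone): bone=7
After 2 (gather 5 quartz): bone=7 quartz=5
After 3 (consume 7 bone): quartz=5
After 4 (craft glass): glass=3 quartz=4
After 5 (craft wall): quartz=4 wall=1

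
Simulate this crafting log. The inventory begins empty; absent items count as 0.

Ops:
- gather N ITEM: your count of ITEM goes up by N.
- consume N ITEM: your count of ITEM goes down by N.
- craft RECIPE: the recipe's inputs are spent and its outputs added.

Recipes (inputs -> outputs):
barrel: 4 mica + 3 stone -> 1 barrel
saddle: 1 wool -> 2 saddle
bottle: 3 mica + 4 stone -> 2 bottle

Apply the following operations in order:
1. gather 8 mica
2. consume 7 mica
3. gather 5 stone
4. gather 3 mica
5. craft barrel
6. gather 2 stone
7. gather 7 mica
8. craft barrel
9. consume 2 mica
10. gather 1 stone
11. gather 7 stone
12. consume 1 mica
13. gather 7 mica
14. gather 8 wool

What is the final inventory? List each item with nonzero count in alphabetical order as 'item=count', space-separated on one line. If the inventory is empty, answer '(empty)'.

Answer: barrel=2 mica=7 stone=9 wool=8

Derivation:
After 1 (gather 8 mica): mica=8
After 2 (consume 7 mica): mica=1
After 3 (gather 5 stone): mica=1 stone=5
After 4 (gather 3 mica): mica=4 stone=5
After 5 (craft barrel): barrel=1 stone=2
After 6 (gather 2 stone): barrel=1 stone=4
After 7 (gather 7 mica): barrel=1 mica=7 stone=4
After 8 (craft barrel): barrel=2 mica=3 stone=1
After 9 (consume 2 mica): barrel=2 mica=1 stone=1
After 10 (gather 1 stone): barrel=2 mica=1 stone=2
After 11 (gather 7 stone): barrel=2 mica=1 stone=9
After 12 (consume 1 mica): barrel=2 stone=9
After 13 (gather 7 mica): barrel=2 mica=7 stone=9
After 14 (gather 8 wool): barrel=2 mica=7 stone=9 wool=8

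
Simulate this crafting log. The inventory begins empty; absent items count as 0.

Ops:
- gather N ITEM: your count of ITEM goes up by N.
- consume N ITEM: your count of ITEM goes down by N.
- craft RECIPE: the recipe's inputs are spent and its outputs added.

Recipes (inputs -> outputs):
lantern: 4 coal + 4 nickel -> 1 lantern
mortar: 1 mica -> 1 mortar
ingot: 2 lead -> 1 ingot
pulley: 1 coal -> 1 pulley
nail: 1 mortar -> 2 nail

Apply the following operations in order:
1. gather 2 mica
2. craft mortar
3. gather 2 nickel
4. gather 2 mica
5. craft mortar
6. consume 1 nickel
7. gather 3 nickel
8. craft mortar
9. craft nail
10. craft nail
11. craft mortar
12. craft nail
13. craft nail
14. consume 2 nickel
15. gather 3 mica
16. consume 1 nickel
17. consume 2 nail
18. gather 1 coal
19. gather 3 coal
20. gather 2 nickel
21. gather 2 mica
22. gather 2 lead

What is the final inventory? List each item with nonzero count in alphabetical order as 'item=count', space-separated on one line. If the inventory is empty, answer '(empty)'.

After 1 (gather 2 mica): mica=2
After 2 (craft mortar): mica=1 mortar=1
After 3 (gather 2 nickel): mica=1 mortar=1 nickel=2
After 4 (gather 2 mica): mica=3 mortar=1 nickel=2
After 5 (craft mortar): mica=2 mortar=2 nickel=2
After 6 (consume 1 nickel): mica=2 mortar=2 nickel=1
After 7 (gather 3 nickel): mica=2 mortar=2 nickel=4
After 8 (craft mortar): mica=1 mortar=3 nickel=4
After 9 (craft nail): mica=1 mortar=2 nail=2 nickel=4
After 10 (craft nail): mica=1 mortar=1 nail=4 nickel=4
After 11 (craft mortar): mortar=2 nail=4 nickel=4
After 12 (craft nail): mortar=1 nail=6 nickel=4
After 13 (craft nail): nail=8 nickel=4
After 14 (consume 2 nickel): nail=8 nickel=2
After 15 (gather 3 mica): mica=3 nail=8 nickel=2
After 16 (consume 1 nickel): mica=3 nail=8 nickel=1
After 17 (consume 2 nail): mica=3 nail=6 nickel=1
After 18 (gather 1 coal): coal=1 mica=3 nail=6 nickel=1
After 19 (gather 3 coal): coal=4 mica=3 nail=6 nickel=1
After 20 (gather 2 nickel): coal=4 mica=3 nail=6 nickel=3
After 21 (gather 2 mica): coal=4 mica=5 nail=6 nickel=3
After 22 (gather 2 lead): coal=4 lead=2 mica=5 nail=6 nickel=3

Answer: coal=4 lead=2 mica=5 nail=6 nickel=3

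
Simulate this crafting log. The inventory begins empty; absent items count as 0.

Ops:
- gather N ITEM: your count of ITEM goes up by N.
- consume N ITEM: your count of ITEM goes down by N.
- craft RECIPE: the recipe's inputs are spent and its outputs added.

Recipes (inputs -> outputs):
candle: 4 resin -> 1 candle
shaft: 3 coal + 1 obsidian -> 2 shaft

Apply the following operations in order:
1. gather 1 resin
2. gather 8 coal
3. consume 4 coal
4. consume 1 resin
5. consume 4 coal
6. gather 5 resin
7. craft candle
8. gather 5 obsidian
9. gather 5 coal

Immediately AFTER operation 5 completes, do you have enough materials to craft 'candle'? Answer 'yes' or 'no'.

Answer: no

Derivation:
After 1 (gather 1 resin): resin=1
After 2 (gather 8 coal): coal=8 resin=1
After 3 (consume 4 coal): coal=4 resin=1
After 4 (consume 1 resin): coal=4
After 5 (consume 4 coal): (empty)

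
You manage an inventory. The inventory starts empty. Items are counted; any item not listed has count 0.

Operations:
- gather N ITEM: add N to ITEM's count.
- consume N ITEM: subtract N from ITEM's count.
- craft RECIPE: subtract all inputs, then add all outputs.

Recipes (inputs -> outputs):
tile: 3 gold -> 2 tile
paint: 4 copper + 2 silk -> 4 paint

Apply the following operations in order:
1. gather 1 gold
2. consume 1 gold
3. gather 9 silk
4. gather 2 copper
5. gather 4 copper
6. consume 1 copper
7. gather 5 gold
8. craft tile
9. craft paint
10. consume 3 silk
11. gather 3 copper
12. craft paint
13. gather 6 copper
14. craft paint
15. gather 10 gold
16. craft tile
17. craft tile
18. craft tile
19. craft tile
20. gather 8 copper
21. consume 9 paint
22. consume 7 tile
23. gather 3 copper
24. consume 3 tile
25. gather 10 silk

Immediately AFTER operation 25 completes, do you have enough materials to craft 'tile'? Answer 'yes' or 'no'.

Answer: no

Derivation:
After 1 (gather 1 gold): gold=1
After 2 (consume 1 gold): (empty)
After 3 (gather 9 silk): silk=9
After 4 (gather 2 copper): copper=2 silk=9
After 5 (gather 4 copper): copper=6 silk=9
After 6 (consume 1 copper): copper=5 silk=9
After 7 (gather 5 gold): copper=5 gold=5 silk=9
After 8 (craft tile): copper=5 gold=2 silk=9 tile=2
After 9 (craft paint): copper=1 gold=2 paint=4 silk=7 tile=2
After 10 (consume 3 silk): copper=1 gold=2 paint=4 silk=4 tile=2
After 11 (gather 3 copper): copper=4 gold=2 paint=4 silk=4 tile=2
After 12 (craft paint): gold=2 paint=8 silk=2 tile=2
After 13 (gather 6 copper): copper=6 gold=2 paint=8 silk=2 tile=2
After 14 (craft paint): copper=2 gold=2 paint=12 tile=2
After 15 (gather 10 gold): copper=2 gold=12 paint=12 tile=2
After 16 (craft tile): copper=2 gold=9 paint=12 tile=4
After 17 (craft tile): copper=2 gold=6 paint=12 tile=6
After 18 (craft tile): copper=2 gold=3 paint=12 tile=8
After 19 (craft tile): copper=2 paint=12 tile=10
After 20 (gather 8 copper): copper=10 paint=12 tile=10
After 21 (consume 9 paint): copper=10 paint=3 tile=10
After 22 (consume 7 tile): copper=10 paint=3 tile=3
After 23 (gather 3 copper): copper=13 paint=3 tile=3
After 24 (consume 3 tile): copper=13 paint=3
After 25 (gather 10 silk): copper=13 paint=3 silk=10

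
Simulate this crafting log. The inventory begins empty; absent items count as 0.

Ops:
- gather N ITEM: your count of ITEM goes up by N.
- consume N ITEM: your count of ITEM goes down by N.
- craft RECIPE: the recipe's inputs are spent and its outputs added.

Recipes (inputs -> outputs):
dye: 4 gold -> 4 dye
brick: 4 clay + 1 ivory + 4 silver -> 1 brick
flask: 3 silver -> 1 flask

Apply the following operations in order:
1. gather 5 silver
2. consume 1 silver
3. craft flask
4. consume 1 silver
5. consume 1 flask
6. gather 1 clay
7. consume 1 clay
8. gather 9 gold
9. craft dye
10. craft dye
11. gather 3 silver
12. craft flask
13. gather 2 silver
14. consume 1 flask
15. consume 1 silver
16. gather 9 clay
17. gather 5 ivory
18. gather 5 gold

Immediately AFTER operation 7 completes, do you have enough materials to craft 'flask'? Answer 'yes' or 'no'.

Answer: no

Derivation:
After 1 (gather 5 silver): silver=5
After 2 (consume 1 silver): silver=4
After 3 (craft flask): flask=1 silver=1
After 4 (consume 1 silver): flask=1
After 5 (consume 1 flask): (empty)
After 6 (gather 1 clay): clay=1
After 7 (consume 1 clay): (empty)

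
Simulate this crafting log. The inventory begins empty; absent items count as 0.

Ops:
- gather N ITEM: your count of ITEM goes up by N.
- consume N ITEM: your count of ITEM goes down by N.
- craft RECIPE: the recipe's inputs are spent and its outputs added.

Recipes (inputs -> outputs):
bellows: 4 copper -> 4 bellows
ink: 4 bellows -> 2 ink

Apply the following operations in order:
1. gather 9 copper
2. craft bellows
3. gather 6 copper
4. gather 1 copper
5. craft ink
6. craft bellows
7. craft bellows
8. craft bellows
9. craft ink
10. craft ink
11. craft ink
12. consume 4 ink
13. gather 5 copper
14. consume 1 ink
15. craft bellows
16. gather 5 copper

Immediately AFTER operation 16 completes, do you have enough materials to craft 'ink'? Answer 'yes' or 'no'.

After 1 (gather 9 copper): copper=9
After 2 (craft bellows): bellows=4 copper=5
After 3 (gather 6 copper): bellows=4 copper=11
After 4 (gather 1 copper): bellows=4 copper=12
After 5 (craft ink): copper=12 ink=2
After 6 (craft bellows): bellows=4 copper=8 ink=2
After 7 (craft bellows): bellows=8 copper=4 ink=2
After 8 (craft bellows): bellows=12 ink=2
After 9 (craft ink): bellows=8 ink=4
After 10 (craft ink): bellows=4 ink=6
After 11 (craft ink): ink=8
After 12 (consume 4 ink): ink=4
After 13 (gather 5 copper): copper=5 ink=4
After 14 (consume 1 ink): copper=5 ink=3
After 15 (craft bellows): bellows=4 copper=1 ink=3
After 16 (gather 5 copper): bellows=4 copper=6 ink=3

Answer: yes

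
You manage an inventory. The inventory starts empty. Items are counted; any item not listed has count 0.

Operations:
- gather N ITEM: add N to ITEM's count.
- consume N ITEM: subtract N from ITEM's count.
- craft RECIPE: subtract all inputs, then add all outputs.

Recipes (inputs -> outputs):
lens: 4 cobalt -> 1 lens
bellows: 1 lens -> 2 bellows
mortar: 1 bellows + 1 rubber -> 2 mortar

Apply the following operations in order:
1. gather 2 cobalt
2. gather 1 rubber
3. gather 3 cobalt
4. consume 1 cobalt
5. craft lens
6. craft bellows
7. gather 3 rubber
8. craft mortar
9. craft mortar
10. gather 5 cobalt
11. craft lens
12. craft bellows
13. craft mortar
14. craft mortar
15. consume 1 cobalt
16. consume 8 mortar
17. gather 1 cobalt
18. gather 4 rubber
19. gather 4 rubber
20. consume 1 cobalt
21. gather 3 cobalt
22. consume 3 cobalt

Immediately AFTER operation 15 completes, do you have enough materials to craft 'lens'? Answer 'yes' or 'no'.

After 1 (gather 2 cobalt): cobalt=2
After 2 (gather 1 rubber): cobalt=2 rubber=1
After 3 (gather 3 cobalt): cobalt=5 rubber=1
After 4 (consume 1 cobalt): cobalt=4 rubber=1
After 5 (craft lens): lens=1 rubber=1
After 6 (craft bellows): bellows=2 rubber=1
After 7 (gather 3 rubber): bellows=2 rubber=4
After 8 (craft mortar): bellows=1 mortar=2 rubber=3
After 9 (craft mortar): mortar=4 rubber=2
After 10 (gather 5 cobalt): cobalt=5 mortar=4 rubber=2
After 11 (craft lens): cobalt=1 lens=1 mortar=4 rubber=2
After 12 (craft bellows): bellows=2 cobalt=1 mortar=4 rubber=2
After 13 (craft mortar): bellows=1 cobalt=1 mortar=6 rubber=1
After 14 (craft mortar): cobalt=1 mortar=8
After 15 (consume 1 cobalt): mortar=8

Answer: no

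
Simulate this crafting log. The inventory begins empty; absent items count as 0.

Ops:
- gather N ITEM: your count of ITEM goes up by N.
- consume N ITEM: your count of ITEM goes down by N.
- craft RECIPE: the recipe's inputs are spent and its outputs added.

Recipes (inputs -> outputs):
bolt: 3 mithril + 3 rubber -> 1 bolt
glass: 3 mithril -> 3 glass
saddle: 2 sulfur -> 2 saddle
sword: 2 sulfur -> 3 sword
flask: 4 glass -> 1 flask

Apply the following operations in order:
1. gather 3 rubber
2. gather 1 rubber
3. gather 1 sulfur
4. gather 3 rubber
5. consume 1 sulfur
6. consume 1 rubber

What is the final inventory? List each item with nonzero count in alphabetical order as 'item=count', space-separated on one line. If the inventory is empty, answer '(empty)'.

After 1 (gather 3 rubber): rubber=3
After 2 (gather 1 rubber): rubber=4
After 3 (gather 1 sulfur): rubber=4 sulfur=1
After 4 (gather 3 rubber): rubber=7 sulfur=1
After 5 (consume 1 sulfur): rubber=7
After 6 (consume 1 rubber): rubber=6

Answer: rubber=6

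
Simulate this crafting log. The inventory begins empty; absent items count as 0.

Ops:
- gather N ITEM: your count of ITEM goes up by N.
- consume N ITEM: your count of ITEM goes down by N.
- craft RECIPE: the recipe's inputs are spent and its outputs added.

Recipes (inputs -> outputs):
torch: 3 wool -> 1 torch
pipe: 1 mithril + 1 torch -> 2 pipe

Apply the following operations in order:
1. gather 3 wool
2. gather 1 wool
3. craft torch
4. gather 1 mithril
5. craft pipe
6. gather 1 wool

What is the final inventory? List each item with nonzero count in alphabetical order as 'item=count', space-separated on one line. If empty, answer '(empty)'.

After 1 (gather 3 wool): wool=3
After 2 (gather 1 wool): wool=4
After 3 (craft torch): torch=1 wool=1
After 4 (gather 1 mithril): mithril=1 torch=1 wool=1
After 5 (craft pipe): pipe=2 wool=1
After 6 (gather 1 wool): pipe=2 wool=2

Answer: pipe=2 wool=2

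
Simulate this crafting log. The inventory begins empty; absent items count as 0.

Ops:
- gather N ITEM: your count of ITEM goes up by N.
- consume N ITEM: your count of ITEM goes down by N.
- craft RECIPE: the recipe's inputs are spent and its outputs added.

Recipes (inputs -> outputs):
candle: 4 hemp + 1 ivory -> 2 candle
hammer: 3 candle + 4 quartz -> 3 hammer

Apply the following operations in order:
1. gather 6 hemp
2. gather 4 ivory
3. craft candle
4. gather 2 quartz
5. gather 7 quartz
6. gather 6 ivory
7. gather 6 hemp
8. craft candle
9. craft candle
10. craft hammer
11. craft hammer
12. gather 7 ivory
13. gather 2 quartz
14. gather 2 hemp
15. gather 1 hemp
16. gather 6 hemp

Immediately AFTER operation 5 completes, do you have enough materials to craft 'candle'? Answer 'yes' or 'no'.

Answer: no

Derivation:
After 1 (gather 6 hemp): hemp=6
After 2 (gather 4 ivory): hemp=6 ivory=4
After 3 (craft candle): candle=2 hemp=2 ivory=3
After 4 (gather 2 quartz): candle=2 hemp=2 ivory=3 quartz=2
After 5 (gather 7 quartz): candle=2 hemp=2 ivory=3 quartz=9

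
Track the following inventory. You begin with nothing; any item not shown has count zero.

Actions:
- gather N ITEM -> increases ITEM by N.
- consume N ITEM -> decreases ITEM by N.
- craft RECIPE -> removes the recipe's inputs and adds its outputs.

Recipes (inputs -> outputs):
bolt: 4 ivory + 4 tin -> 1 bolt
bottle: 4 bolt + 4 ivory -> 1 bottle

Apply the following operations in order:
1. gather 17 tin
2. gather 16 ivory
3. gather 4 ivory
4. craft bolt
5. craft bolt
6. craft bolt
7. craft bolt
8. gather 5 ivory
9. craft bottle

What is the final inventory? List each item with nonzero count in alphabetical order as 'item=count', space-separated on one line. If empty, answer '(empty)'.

Answer: bottle=1 ivory=5 tin=1

Derivation:
After 1 (gather 17 tin): tin=17
After 2 (gather 16 ivory): ivory=16 tin=17
After 3 (gather 4 ivory): ivory=20 tin=17
After 4 (craft bolt): bolt=1 ivory=16 tin=13
After 5 (craft bolt): bolt=2 ivory=12 tin=9
After 6 (craft bolt): bolt=3 ivory=8 tin=5
After 7 (craft bolt): bolt=4 ivory=4 tin=1
After 8 (gather 5 ivory): bolt=4 ivory=9 tin=1
After 9 (craft bottle): bottle=1 ivory=5 tin=1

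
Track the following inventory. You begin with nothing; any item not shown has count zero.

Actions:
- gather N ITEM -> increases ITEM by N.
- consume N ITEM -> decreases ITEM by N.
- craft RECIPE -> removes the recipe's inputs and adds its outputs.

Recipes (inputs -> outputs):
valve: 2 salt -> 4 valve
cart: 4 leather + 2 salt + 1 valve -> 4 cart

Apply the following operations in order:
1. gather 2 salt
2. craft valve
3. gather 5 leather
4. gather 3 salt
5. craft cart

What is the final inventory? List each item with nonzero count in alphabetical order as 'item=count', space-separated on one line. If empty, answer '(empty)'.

Answer: cart=4 leather=1 salt=1 valve=3

Derivation:
After 1 (gather 2 salt): salt=2
After 2 (craft valve): valve=4
After 3 (gather 5 leather): leather=5 valve=4
After 4 (gather 3 salt): leather=5 salt=3 valve=4
After 5 (craft cart): cart=4 leather=1 salt=1 valve=3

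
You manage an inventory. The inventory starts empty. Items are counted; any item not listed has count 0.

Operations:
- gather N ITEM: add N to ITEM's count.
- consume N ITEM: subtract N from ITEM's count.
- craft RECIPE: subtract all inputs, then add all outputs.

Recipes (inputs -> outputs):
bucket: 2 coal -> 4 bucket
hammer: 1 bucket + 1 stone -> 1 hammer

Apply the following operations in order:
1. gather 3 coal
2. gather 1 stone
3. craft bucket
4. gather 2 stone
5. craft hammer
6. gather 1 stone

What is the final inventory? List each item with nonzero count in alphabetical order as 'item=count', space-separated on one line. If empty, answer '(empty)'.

Answer: bucket=3 coal=1 hammer=1 stone=3

Derivation:
After 1 (gather 3 coal): coal=3
After 2 (gather 1 stone): coal=3 stone=1
After 3 (craft bucket): bucket=4 coal=1 stone=1
After 4 (gather 2 stone): bucket=4 coal=1 stone=3
After 5 (craft hammer): bucket=3 coal=1 hammer=1 stone=2
After 6 (gather 1 stone): bucket=3 coal=1 hammer=1 stone=3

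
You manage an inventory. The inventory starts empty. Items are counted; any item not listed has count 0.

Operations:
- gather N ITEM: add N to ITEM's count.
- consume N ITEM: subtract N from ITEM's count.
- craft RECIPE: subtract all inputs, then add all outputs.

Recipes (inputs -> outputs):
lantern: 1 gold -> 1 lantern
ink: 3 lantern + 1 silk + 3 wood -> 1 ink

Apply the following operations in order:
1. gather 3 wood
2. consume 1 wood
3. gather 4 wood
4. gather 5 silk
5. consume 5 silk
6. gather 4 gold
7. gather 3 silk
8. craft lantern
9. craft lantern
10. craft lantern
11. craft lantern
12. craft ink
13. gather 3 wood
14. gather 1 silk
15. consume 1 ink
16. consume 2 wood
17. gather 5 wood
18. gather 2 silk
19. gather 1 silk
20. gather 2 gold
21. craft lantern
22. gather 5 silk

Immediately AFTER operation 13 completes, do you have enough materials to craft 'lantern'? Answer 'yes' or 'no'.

Answer: no

Derivation:
After 1 (gather 3 wood): wood=3
After 2 (consume 1 wood): wood=2
After 3 (gather 4 wood): wood=6
After 4 (gather 5 silk): silk=5 wood=6
After 5 (consume 5 silk): wood=6
After 6 (gather 4 gold): gold=4 wood=6
After 7 (gather 3 silk): gold=4 silk=3 wood=6
After 8 (craft lantern): gold=3 lantern=1 silk=3 wood=6
After 9 (craft lantern): gold=2 lantern=2 silk=3 wood=6
After 10 (craft lantern): gold=1 lantern=3 silk=3 wood=6
After 11 (craft lantern): lantern=4 silk=3 wood=6
After 12 (craft ink): ink=1 lantern=1 silk=2 wood=3
After 13 (gather 3 wood): ink=1 lantern=1 silk=2 wood=6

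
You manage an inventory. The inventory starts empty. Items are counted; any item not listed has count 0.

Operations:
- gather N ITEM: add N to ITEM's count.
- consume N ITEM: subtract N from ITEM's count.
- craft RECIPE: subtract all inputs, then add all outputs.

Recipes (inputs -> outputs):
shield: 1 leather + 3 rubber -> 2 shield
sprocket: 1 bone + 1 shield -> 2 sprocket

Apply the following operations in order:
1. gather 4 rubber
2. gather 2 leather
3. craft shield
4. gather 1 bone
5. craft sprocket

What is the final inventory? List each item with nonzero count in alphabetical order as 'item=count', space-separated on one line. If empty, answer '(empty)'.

After 1 (gather 4 rubber): rubber=4
After 2 (gather 2 leather): leather=2 rubber=4
After 3 (craft shield): leather=1 rubber=1 shield=2
After 4 (gather 1 bone): bone=1 leather=1 rubber=1 shield=2
After 5 (craft sprocket): leather=1 rubber=1 shield=1 sprocket=2

Answer: leather=1 rubber=1 shield=1 sprocket=2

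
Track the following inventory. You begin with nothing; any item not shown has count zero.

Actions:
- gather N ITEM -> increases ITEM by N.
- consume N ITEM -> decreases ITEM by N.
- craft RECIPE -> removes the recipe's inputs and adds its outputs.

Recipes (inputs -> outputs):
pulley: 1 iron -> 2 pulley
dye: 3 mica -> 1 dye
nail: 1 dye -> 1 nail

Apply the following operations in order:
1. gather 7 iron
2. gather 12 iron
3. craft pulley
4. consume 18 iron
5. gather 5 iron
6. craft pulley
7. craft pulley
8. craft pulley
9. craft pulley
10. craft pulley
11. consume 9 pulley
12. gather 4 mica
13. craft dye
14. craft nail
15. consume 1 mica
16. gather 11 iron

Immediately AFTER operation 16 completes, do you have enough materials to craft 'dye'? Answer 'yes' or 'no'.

Answer: no

Derivation:
After 1 (gather 7 iron): iron=7
After 2 (gather 12 iron): iron=19
After 3 (craft pulley): iron=18 pulley=2
After 4 (consume 18 iron): pulley=2
After 5 (gather 5 iron): iron=5 pulley=2
After 6 (craft pulley): iron=4 pulley=4
After 7 (craft pulley): iron=3 pulley=6
After 8 (craft pulley): iron=2 pulley=8
After 9 (craft pulley): iron=1 pulley=10
After 10 (craft pulley): pulley=12
After 11 (consume 9 pulley): pulley=3
After 12 (gather 4 mica): mica=4 pulley=3
After 13 (craft dye): dye=1 mica=1 pulley=3
After 14 (craft nail): mica=1 nail=1 pulley=3
After 15 (consume 1 mica): nail=1 pulley=3
After 16 (gather 11 iron): iron=11 nail=1 pulley=3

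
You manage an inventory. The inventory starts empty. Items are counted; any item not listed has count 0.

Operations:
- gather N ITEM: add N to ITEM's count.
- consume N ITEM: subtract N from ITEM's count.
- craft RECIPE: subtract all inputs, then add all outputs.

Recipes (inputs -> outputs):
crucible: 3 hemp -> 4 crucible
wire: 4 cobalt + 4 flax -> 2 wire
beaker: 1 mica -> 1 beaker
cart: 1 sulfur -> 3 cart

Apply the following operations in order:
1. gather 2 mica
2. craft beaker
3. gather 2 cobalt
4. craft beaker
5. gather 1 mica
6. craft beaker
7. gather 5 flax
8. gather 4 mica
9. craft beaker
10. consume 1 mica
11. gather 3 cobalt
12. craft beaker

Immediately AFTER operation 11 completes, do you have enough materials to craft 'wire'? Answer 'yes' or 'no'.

After 1 (gather 2 mica): mica=2
After 2 (craft beaker): beaker=1 mica=1
After 3 (gather 2 cobalt): beaker=1 cobalt=2 mica=1
After 4 (craft beaker): beaker=2 cobalt=2
After 5 (gather 1 mica): beaker=2 cobalt=2 mica=1
After 6 (craft beaker): beaker=3 cobalt=2
After 7 (gather 5 flax): beaker=3 cobalt=2 flax=5
After 8 (gather 4 mica): beaker=3 cobalt=2 flax=5 mica=4
After 9 (craft beaker): beaker=4 cobalt=2 flax=5 mica=3
After 10 (consume 1 mica): beaker=4 cobalt=2 flax=5 mica=2
After 11 (gather 3 cobalt): beaker=4 cobalt=5 flax=5 mica=2

Answer: yes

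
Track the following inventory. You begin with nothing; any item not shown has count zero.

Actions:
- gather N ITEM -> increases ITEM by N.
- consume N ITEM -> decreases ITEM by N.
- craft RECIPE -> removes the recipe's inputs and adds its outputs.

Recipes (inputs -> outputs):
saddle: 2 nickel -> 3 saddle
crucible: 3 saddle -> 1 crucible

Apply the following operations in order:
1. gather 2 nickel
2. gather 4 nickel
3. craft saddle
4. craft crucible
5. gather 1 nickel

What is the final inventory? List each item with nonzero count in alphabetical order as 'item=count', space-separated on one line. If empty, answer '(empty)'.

After 1 (gather 2 nickel): nickel=2
After 2 (gather 4 nickel): nickel=6
After 3 (craft saddle): nickel=4 saddle=3
After 4 (craft crucible): crucible=1 nickel=4
After 5 (gather 1 nickel): crucible=1 nickel=5

Answer: crucible=1 nickel=5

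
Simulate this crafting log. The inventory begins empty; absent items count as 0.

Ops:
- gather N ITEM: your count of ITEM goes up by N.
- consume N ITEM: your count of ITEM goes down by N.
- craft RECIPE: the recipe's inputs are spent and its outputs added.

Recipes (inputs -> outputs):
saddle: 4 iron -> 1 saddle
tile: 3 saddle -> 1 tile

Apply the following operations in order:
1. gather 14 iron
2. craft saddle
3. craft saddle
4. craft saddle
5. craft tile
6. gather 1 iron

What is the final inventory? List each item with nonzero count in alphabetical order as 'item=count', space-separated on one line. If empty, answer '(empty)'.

Answer: iron=3 tile=1

Derivation:
After 1 (gather 14 iron): iron=14
After 2 (craft saddle): iron=10 saddle=1
After 3 (craft saddle): iron=6 saddle=2
After 4 (craft saddle): iron=2 saddle=3
After 5 (craft tile): iron=2 tile=1
After 6 (gather 1 iron): iron=3 tile=1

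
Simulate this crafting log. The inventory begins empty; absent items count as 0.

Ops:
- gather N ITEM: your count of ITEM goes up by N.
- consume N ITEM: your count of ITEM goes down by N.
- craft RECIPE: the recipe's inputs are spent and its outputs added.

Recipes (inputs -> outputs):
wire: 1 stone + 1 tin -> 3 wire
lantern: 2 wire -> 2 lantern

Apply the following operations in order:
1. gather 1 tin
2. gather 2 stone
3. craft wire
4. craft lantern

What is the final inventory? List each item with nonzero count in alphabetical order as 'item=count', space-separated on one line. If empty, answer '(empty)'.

Answer: lantern=2 stone=1 wire=1

Derivation:
After 1 (gather 1 tin): tin=1
After 2 (gather 2 stone): stone=2 tin=1
After 3 (craft wire): stone=1 wire=3
After 4 (craft lantern): lantern=2 stone=1 wire=1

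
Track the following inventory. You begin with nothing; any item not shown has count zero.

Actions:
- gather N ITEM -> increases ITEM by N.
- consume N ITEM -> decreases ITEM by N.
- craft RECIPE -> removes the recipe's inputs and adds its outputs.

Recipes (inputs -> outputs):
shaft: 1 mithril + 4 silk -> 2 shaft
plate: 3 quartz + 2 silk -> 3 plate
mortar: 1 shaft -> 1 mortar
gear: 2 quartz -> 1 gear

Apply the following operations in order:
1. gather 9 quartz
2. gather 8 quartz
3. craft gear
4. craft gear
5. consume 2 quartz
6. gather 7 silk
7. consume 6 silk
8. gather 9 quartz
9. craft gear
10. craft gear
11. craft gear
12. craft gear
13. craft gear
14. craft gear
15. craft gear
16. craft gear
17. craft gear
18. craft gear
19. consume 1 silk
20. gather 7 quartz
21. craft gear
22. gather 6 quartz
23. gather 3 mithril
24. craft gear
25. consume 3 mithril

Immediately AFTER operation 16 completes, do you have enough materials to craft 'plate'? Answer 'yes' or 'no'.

After 1 (gather 9 quartz): quartz=9
After 2 (gather 8 quartz): quartz=17
After 3 (craft gear): gear=1 quartz=15
After 4 (craft gear): gear=2 quartz=13
After 5 (consume 2 quartz): gear=2 quartz=11
After 6 (gather 7 silk): gear=2 quartz=11 silk=7
After 7 (consume 6 silk): gear=2 quartz=11 silk=1
After 8 (gather 9 quartz): gear=2 quartz=20 silk=1
After 9 (craft gear): gear=3 quartz=18 silk=1
After 10 (craft gear): gear=4 quartz=16 silk=1
After 11 (craft gear): gear=5 quartz=14 silk=1
After 12 (craft gear): gear=6 quartz=12 silk=1
After 13 (craft gear): gear=7 quartz=10 silk=1
After 14 (craft gear): gear=8 quartz=8 silk=1
After 15 (craft gear): gear=9 quartz=6 silk=1
After 16 (craft gear): gear=10 quartz=4 silk=1

Answer: no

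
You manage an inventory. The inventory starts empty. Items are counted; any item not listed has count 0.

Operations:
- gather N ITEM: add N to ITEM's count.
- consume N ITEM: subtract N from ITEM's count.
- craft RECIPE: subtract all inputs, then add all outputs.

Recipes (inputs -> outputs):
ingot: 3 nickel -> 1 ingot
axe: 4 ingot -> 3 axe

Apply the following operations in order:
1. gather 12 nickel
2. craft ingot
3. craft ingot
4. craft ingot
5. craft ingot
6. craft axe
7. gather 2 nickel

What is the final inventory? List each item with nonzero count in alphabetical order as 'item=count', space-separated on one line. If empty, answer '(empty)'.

Answer: axe=3 nickel=2

Derivation:
After 1 (gather 12 nickel): nickel=12
After 2 (craft ingot): ingot=1 nickel=9
After 3 (craft ingot): ingot=2 nickel=6
After 4 (craft ingot): ingot=3 nickel=3
After 5 (craft ingot): ingot=4
After 6 (craft axe): axe=3
After 7 (gather 2 nickel): axe=3 nickel=2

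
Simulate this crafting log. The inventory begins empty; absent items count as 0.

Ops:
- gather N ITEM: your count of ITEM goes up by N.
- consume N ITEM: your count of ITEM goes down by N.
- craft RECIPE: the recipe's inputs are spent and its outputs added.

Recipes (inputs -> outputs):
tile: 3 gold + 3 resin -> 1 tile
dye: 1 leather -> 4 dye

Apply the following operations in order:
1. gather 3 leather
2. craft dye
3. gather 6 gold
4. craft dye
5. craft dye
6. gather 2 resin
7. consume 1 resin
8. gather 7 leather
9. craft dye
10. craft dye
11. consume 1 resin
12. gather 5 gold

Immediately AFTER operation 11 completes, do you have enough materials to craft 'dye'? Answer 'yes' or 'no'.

After 1 (gather 3 leather): leather=3
After 2 (craft dye): dye=4 leather=2
After 3 (gather 6 gold): dye=4 gold=6 leather=2
After 4 (craft dye): dye=8 gold=6 leather=1
After 5 (craft dye): dye=12 gold=6
After 6 (gather 2 resin): dye=12 gold=6 resin=2
After 7 (consume 1 resin): dye=12 gold=6 resin=1
After 8 (gather 7 leather): dye=12 gold=6 leather=7 resin=1
After 9 (craft dye): dye=16 gold=6 leather=6 resin=1
After 10 (craft dye): dye=20 gold=6 leather=5 resin=1
After 11 (consume 1 resin): dye=20 gold=6 leather=5

Answer: yes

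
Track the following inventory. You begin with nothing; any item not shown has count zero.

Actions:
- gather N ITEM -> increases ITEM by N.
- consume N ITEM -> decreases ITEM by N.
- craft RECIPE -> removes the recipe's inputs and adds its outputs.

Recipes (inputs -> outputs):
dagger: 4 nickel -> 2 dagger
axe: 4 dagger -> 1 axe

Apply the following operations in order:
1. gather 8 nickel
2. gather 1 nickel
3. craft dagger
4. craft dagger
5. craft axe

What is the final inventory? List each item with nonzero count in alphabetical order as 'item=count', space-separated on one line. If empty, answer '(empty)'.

After 1 (gather 8 nickel): nickel=8
After 2 (gather 1 nickel): nickel=9
After 3 (craft dagger): dagger=2 nickel=5
After 4 (craft dagger): dagger=4 nickel=1
After 5 (craft axe): axe=1 nickel=1

Answer: axe=1 nickel=1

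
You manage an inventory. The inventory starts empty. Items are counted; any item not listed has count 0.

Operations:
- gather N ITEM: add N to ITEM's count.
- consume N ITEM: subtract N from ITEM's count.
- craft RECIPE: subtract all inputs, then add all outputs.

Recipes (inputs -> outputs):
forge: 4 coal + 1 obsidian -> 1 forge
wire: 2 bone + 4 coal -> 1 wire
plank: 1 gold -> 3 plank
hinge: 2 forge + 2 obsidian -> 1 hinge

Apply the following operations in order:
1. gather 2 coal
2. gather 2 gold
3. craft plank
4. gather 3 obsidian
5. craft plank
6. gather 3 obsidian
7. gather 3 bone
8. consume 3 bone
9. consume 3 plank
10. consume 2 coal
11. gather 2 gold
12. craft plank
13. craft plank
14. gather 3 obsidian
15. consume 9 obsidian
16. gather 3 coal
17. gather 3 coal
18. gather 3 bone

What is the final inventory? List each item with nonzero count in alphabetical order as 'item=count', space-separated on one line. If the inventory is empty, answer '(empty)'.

After 1 (gather 2 coal): coal=2
After 2 (gather 2 gold): coal=2 gold=2
After 3 (craft plank): coal=2 gold=1 plank=3
After 4 (gather 3 obsidian): coal=2 gold=1 obsidian=3 plank=3
After 5 (craft plank): coal=2 obsidian=3 plank=6
After 6 (gather 3 obsidian): coal=2 obsidian=6 plank=6
After 7 (gather 3 bone): bone=3 coal=2 obsidian=6 plank=6
After 8 (consume 3 bone): coal=2 obsidian=6 plank=6
After 9 (consume 3 plank): coal=2 obsidian=6 plank=3
After 10 (consume 2 coal): obsidian=6 plank=3
After 11 (gather 2 gold): gold=2 obsidian=6 plank=3
After 12 (craft plank): gold=1 obsidian=6 plank=6
After 13 (craft plank): obsidian=6 plank=9
After 14 (gather 3 obsidian): obsidian=9 plank=9
After 15 (consume 9 obsidian): plank=9
After 16 (gather 3 coal): coal=3 plank=9
After 17 (gather 3 coal): coal=6 plank=9
After 18 (gather 3 bone): bone=3 coal=6 plank=9

Answer: bone=3 coal=6 plank=9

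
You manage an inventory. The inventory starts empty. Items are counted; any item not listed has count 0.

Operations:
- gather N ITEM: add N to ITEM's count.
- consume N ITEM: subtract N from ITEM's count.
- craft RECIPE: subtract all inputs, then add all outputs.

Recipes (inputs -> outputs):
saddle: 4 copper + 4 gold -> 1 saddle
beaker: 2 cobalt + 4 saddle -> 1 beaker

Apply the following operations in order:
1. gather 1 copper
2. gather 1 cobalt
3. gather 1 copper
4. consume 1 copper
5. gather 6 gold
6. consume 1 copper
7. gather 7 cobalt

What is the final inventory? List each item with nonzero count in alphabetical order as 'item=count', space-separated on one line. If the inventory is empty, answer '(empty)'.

Answer: cobalt=8 gold=6

Derivation:
After 1 (gather 1 copper): copper=1
After 2 (gather 1 cobalt): cobalt=1 copper=1
After 3 (gather 1 copper): cobalt=1 copper=2
After 4 (consume 1 copper): cobalt=1 copper=1
After 5 (gather 6 gold): cobalt=1 copper=1 gold=6
After 6 (consume 1 copper): cobalt=1 gold=6
After 7 (gather 7 cobalt): cobalt=8 gold=6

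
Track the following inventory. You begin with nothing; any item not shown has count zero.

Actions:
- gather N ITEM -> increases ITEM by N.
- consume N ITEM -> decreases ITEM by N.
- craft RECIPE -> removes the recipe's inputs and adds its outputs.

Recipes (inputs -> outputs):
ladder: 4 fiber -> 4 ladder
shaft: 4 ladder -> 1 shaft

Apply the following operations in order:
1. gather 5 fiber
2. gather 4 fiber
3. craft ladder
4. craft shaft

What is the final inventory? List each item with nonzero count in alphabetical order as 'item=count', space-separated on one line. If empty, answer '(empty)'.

After 1 (gather 5 fiber): fiber=5
After 2 (gather 4 fiber): fiber=9
After 3 (craft ladder): fiber=5 ladder=4
After 4 (craft shaft): fiber=5 shaft=1

Answer: fiber=5 shaft=1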